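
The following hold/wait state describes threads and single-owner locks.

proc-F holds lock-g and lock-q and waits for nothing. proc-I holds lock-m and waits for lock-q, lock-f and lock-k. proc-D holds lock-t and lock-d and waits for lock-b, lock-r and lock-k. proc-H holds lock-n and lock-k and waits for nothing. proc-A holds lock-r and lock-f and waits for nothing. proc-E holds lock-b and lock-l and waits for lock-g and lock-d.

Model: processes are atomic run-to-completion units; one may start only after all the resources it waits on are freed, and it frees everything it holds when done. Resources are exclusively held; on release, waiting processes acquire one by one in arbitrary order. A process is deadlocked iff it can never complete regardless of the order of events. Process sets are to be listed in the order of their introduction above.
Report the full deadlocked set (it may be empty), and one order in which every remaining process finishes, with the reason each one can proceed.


The deadlocked set is proc-D and proc-E.
Key observation: the knot is the closed ring of waits proc-D -> proc-E -> proc-D; no other process is dragged down with it.
A valid finishing order for the others: proc-F, proc-A, proc-H, proc-I.
Check, step by step:
  proc-F waits on nothing -> runs at once and releases lock-g and lock-q
  proc-A waits on nothing -> runs at once and releases lock-r and lock-f
  proc-H waits on nothing -> runs at once and releases lock-n and lock-k
  run proc-I (all its waits — lock-q, lock-f and lock-k — are resolved); releases lock-m


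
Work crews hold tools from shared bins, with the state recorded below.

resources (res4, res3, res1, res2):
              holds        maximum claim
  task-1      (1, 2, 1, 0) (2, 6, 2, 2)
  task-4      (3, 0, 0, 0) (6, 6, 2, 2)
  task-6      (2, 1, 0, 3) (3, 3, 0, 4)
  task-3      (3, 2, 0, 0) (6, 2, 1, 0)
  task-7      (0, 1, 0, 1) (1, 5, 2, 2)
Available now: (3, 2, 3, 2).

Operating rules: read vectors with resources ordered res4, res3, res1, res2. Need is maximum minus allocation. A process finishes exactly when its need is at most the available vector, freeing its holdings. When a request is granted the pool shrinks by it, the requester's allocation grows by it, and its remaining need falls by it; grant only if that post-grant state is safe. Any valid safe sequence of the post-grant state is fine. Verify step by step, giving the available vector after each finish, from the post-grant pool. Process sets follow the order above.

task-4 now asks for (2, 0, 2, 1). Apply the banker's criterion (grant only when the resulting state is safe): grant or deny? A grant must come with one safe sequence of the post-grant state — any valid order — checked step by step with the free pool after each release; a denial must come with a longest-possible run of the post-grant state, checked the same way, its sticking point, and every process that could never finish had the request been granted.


GRANT — the state after the grant stays safe, e.g. via task-6, task-3, task-1, task-4, task-7.
Key observation: post-grant, (1, 2, 1, 1) remains, and an order beginning with task-6 completes everyone.
Verifying the post-grant state step by step:
  pool = (1, 2, 1, 1)
  task-6 needs (1, 2, 0, 1) <= (1, 2, 1, 1) -> finishes; pool += (2, 1, 0, 3) = (3, 3, 1, 4)
  task-3 needs (3, 0, 1, 0) <= (3, 3, 1, 4) -> finishes; pool += (3, 2, 0, 0) = (6, 5, 1, 4)
  task-1 needs (1, 4, 1, 2) <= (6, 5, 1, 4) -> finishes; pool += (1, 2, 1, 0) = (7, 7, 2, 4)
  task-4 needs (1, 6, 0, 1) <= (7, 7, 2, 4) -> finishes; pool += (5, 0, 2, 1) = (12, 7, 4, 5)
  task-7 needs (1, 4, 2, 1) <= (12, 7, 4, 5) -> finishes; pool += (0, 1, 0, 1) = (12, 8, 4, 6)


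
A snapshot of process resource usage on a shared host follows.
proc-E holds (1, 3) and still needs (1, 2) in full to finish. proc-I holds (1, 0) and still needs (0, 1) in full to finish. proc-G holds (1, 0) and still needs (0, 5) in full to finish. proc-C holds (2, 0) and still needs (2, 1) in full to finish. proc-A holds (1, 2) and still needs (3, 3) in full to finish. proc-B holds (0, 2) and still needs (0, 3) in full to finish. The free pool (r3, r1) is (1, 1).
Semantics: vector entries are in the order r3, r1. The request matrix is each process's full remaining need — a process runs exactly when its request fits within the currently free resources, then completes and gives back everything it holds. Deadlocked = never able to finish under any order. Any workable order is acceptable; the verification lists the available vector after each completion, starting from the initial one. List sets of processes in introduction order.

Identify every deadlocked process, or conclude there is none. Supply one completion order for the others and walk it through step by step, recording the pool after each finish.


Deadlocked: proc-E, proc-G, proc-A and proc-B.
Key observation: the pool after proc-I, proc-C is (4, 1); every surviving request exceeds it in r1, so progress ends there.
A valid finishing order for the others: proc-I, proc-C. Verifying each step:
  pool = (1, 1)
  proc-I: need (0, 1) fits (1, 1); releases (1, 0), pool now (2, 1)
  proc-C: need (2, 1) fits (2, 1); releases (2, 0), pool now (4, 1)
The stuck group stays short no matter what:
  proc-E cannot run: need (1, 2) vs free (4, 1) (insufficient r1)
  proc-G cannot run: need (0, 5) vs free (4, 1) (insufficient r1)
  proc-A cannot run: need (3, 3) vs free (4, 1) (insufficient r1)
  proc-B cannot run: need (0, 3) vs free (4, 1) (insufficient r1)


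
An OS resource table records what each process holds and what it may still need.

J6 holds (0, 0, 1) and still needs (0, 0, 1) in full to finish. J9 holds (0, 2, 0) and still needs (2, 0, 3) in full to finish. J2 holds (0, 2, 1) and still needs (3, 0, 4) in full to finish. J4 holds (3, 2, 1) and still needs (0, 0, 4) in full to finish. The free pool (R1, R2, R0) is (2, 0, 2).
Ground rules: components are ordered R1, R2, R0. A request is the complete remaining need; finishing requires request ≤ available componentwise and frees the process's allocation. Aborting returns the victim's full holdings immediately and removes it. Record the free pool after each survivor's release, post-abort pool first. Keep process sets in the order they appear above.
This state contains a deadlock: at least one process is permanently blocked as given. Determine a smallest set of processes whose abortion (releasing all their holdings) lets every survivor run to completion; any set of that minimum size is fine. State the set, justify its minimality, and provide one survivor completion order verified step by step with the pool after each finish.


Abort J2.
Key observation: J4 was stuck for good until J2 gave back (0, 2, 1); in the order shown it finishes at step 3.
Minimality: the empty abort set fails — the state is deadlocked as it stands.
The survivors complete as J6, J9, J4. Verifying each step (starting from the post-abort pool):
  pool = (2, 2, 3)
  run J6 (needs (0, 0, 1), free (2, 2, 3)); after release of (0, 0, 1) the pool is (2, 2, 4)
  run J9 (needs (2, 0, 3), free (2, 2, 4)); after release of (0, 2, 0) the pool is (2, 4, 4)
  run J4 (needs (0, 0, 4), free (2, 4, 4)); after release of (3, 2, 1) the pool is (5, 6, 5)


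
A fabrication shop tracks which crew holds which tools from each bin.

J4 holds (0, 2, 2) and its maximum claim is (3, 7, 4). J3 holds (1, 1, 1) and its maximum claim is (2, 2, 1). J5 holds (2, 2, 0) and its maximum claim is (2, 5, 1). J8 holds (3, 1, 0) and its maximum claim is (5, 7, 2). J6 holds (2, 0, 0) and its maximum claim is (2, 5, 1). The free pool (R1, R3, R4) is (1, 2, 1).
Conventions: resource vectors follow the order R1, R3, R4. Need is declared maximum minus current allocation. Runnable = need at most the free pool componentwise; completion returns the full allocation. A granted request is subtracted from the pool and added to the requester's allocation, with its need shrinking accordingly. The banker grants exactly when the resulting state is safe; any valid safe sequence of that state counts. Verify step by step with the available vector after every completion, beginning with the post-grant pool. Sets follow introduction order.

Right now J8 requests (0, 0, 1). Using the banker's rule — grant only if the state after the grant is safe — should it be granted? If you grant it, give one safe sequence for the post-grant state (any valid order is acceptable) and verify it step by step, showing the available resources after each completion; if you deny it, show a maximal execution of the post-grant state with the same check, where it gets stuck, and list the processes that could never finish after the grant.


DENY: after the grant no complete ordering would exist.
Key observation: after J3, J5, J6 the pool peaks at (6, 5, 1), and each blocked process is short somewhere: J4 on R4; J8 on R3.
Pretend the grant happened; the run J3, J5, J6 goes as far as possible. Walking it through:
  pool = (1, 2, 0)
  J3 needs (1, 1, 0) <= (1, 2, 0) -> finishes; pool += (1, 1, 1) = (2, 3, 1)
  J5 needs (0, 3, 1) <= (2, 3, 1) -> finishes; pool += (2, 2, 0) = (4, 5, 1)
  J6 needs (0, 5, 1) <= (4, 5, 1) -> finishes; pool += (2, 0, 0) = (6, 5, 1)
  blocked: J4 wants (3, 5, 2), pool (6, 5, 1) — not enough R4
  blocked: J8 wants (2, 6, 1), pool (6, 5, 1) — not enough R3
Processes that could never finish after the grant: J4 and J8.


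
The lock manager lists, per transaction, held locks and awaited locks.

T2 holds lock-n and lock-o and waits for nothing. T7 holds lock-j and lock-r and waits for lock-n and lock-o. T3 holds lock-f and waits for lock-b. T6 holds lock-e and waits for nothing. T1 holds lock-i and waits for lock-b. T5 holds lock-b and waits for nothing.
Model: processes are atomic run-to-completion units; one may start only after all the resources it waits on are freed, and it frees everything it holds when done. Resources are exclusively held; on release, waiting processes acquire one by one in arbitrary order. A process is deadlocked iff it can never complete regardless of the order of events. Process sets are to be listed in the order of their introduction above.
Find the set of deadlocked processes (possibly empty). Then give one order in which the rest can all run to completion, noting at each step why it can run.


Nothing here is deadlocked.
Key observation: there is no circular wait here — follow any chain and it reaches a process that is free to run now.
The rest can finish in the order T6, T5, T1, T3, T2, T7.
Check, step by step:
  T6: no waits; runs immediately, freeing lock-e
  T5: no waits; runs immediately, freeing lock-b
  T1: everything it awaited (lock-b) is free; runs, freeing lock-i
  T3: everything it awaited (lock-b) is free; runs, freeing lock-f
  T2: no waits; runs immediately, freeing lock-n and lock-o
  T7: everything it awaited (lock-n and lock-o) is free; runs, freeing lock-j and lock-r


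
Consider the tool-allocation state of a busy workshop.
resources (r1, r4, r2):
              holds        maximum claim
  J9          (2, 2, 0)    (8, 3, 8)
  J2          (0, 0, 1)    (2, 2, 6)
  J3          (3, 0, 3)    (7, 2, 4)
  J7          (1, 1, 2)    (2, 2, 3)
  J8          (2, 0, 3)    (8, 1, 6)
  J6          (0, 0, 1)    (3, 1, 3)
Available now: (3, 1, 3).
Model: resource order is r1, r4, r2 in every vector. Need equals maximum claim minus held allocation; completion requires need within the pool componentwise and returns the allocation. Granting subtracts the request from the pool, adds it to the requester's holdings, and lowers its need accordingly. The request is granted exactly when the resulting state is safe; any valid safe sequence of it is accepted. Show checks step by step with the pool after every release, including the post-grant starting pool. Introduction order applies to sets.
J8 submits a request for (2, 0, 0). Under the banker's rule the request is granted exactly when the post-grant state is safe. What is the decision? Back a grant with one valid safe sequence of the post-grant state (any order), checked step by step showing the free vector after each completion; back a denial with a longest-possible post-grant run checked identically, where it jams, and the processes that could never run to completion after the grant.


DENY. Granting would leave the state unsafe.
Key observation: no order helps: past J7, J2, the free pool tops out at (2, 2, 6), below what each blocked process needs in r1.
After a pretend grant, a maximal execution: J7, J2 — then nothing else fits. Check, step by step:
  pool = (1, 1, 3)
  J7: need (1, 1, 1) fits (1, 1, 3); releases (1, 1, 2), pool now (2, 2, 5)
  J2: need (2, 2, 5) fits (2, 2, 5); releases (0, 0, 1), pool now (2, 2, 6)
  J9 still needs (6, 1, 8) but only (2, 2, 6) is free — short on r1 and r2
  J3 still needs (4, 2, 1) but only (2, 2, 6) is free — short on r1
  J8 still needs (4, 1, 3) but only (2, 2, 6) is free — short on r1
  J6 still needs (3, 1, 2) but only (2, 2, 6) is free — short on r1
Post-grant, the permanently blocked set is J9, J3, J8 and J6.


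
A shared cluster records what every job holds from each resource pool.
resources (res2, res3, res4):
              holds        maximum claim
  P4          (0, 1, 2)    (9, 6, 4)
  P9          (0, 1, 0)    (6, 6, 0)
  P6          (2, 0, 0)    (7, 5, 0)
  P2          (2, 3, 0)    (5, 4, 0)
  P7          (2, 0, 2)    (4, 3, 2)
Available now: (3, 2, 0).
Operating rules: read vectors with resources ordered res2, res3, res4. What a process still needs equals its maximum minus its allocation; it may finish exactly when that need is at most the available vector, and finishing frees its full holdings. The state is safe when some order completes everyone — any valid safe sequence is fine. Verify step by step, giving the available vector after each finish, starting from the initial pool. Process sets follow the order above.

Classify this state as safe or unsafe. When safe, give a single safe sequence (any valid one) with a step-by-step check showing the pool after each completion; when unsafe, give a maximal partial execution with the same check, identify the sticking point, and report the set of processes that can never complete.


SAFE, for example via the order P2, P7, P6, P4, P9.
Key observation: the first exact fit in this order is P2 — it needs (3, 1, 0) with (3, 2, 0) free, meeting a requested resource to the last unit.
Verifying each step:
  pool = (3, 2, 0)
  run P2 (needs (3, 1, 0), free (3, 2, 0)); after release of (2, 3, 0) the pool is (5, 5, 0)
  run P7 (needs (2, 3, 0), free (5, 5, 0)); after release of (2, 0, 2) the pool is (7, 5, 2)
  run P6 (needs (5, 5, 0), free (7, 5, 2)); after release of (2, 0, 0) the pool is (9, 5, 2)
  run P4 (needs (9, 5, 2), free (9, 5, 2)); after release of (0, 1, 2) the pool is (9, 6, 4)
  run P9 (needs (6, 5, 0), free (9, 6, 4)); after release of (0, 1, 0) the pool is (9, 7, 4)


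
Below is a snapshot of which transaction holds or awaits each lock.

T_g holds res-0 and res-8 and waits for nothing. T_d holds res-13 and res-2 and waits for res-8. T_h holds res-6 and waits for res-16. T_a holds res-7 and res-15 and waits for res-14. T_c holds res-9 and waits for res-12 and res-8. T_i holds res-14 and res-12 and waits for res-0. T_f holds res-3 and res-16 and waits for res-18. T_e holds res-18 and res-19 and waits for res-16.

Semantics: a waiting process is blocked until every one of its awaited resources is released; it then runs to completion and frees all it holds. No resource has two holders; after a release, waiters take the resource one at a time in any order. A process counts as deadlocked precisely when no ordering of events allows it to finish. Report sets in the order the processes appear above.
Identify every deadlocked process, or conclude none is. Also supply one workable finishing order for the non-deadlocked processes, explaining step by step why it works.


Deadlocked: T_h, T_f and T_e.
Key observation: the wait chain closes on itself along T_f -> T_e -> T_f; T_h waits into the deadlock from upstream.
A valid finishing order for the others: T_g, T_i, T_a, T_c, T_d.
Check, step by step:
  run T_g (it waits on nothing); releases res-0 and res-8
  T_i: everything it awaited (res-0) is free; runs, freeing res-14 and res-12
  T_a: everything it awaited (res-14) is free; runs, freeing res-7 and res-15
  T_c: everything it awaited (res-12 and res-8) is free; runs, freeing res-9
  T_d: everything it awaited (res-8) is free; runs, freeing res-13 and res-2


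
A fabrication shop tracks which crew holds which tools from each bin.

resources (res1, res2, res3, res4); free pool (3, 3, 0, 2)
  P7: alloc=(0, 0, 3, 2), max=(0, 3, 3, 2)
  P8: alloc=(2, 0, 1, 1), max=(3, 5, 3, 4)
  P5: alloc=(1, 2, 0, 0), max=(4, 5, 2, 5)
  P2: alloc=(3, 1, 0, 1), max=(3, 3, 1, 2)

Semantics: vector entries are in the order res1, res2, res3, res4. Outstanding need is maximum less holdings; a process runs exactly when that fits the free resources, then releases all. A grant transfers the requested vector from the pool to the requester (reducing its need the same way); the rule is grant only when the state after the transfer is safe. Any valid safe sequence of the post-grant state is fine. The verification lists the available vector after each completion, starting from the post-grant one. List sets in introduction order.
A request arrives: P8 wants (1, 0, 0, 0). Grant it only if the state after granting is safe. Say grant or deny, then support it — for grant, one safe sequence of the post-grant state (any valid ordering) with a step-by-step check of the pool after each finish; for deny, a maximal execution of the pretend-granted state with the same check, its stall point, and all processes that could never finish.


GRANT — the state after the grant stays safe, e.g. via P7, P2, P5, P8.
Key observation: even at the reduced pool (2, 3, 0, 2), P7 fits immediately, so safety survives the grant.
Check on the post-grant state, step by step:
  pool = (2, 3, 0, 2)
  P7 needs (0, 3, 0, 0) <= (2, 3, 0, 2) -> finishes; pool += (0, 0, 3, 2) = (2, 3, 3, 4)
  P2 needs (0, 2, 1, 1) <= (2, 3, 3, 4) -> finishes; pool += (3, 1, 0, 1) = (5, 4, 3, 5)
  P5 needs (3, 3, 2, 5) <= (5, 4, 3, 5) -> finishes; pool += (1, 2, 0, 0) = (6, 6, 3, 5)
  P8 needs (0, 5, 2, 3) <= (6, 6, 3, 5) -> finishes; pool += (3, 0, 1, 1) = (9, 6, 4, 6)


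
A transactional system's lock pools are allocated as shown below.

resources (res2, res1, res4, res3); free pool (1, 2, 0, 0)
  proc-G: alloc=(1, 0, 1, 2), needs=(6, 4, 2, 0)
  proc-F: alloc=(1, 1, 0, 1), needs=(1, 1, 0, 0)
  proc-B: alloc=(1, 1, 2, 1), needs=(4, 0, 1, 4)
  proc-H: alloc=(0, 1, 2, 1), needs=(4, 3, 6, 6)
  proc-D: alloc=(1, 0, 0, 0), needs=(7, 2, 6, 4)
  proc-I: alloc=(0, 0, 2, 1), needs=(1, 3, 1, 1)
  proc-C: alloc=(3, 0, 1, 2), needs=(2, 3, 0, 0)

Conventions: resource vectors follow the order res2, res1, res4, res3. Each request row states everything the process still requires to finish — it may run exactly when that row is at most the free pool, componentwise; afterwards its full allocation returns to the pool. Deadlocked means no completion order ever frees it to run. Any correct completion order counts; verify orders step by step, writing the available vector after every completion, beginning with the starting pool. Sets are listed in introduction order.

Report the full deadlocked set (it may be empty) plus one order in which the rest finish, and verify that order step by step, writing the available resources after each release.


Nothing here is deadlocked.
Key observation: starting with proc-F, each completion frees enough for the next — no one is permanently blocked.
One completion order for the rest: proc-F, proc-C, proc-I, proc-B, proc-G, proc-H, proc-D. Check, step by step:
  pool = (1, 2, 0, 0)
  proc-F needs (1, 1, 0, 0) <= (1, 2, 0, 0) -> finishes; pool += (1, 1, 0, 1) = (2, 3, 0, 1)
  proc-C needs (2, 3, 0, 0) <= (2, 3, 0, 1) -> finishes; pool += (3, 0, 1, 2) = (5, 3, 1, 3)
  proc-I needs (1, 3, 1, 1) <= (5, 3, 1, 3) -> finishes; pool += (0, 0, 2, 1) = (5, 3, 3, 4)
  proc-B needs (4, 0, 1, 4) <= (5, 3, 3, 4) -> finishes; pool += (1, 1, 2, 1) = (6, 4, 5, 5)
  proc-G needs (6, 4, 2, 0) <= (6, 4, 5, 5) -> finishes; pool += (1, 0, 1, 2) = (7, 4, 6, 7)
  proc-H needs (4, 3, 6, 6) <= (7, 4, 6, 7) -> finishes; pool += (0, 1, 2, 1) = (7, 5, 8, 8)
  proc-D needs (7, 2, 6, 4) <= (7, 5, 8, 8) -> finishes; pool += (1, 0, 0, 0) = (8, 5, 8, 8)


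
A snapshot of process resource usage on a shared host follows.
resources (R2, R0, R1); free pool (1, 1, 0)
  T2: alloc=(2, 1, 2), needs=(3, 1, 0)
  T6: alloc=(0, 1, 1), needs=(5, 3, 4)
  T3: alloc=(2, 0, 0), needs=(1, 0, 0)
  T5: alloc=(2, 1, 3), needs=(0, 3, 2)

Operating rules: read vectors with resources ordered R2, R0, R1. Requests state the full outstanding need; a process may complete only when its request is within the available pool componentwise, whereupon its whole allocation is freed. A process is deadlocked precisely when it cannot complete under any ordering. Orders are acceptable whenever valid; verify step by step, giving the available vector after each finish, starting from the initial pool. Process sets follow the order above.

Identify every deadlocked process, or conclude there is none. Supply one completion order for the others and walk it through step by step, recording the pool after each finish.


Deadlocked set: T6 and T5.
Key observation: the pool after T3, T2 is (5, 2, 2); every surviving request exceeds it in R0, so progress ends there.
A valid finishing order for the others: T3, T2. Step-by-step check:
  pool = (1, 1, 0)
  T3 needs (1, 0, 0) <= (1, 1, 0) -> finishes; pool += (2, 0, 0) = (3, 1, 0)
  T2 needs (3, 1, 0) <= (3, 1, 0) -> finishes; pool += (2, 1, 2) = (5, 2, 2)
The stuck group stays short no matter what:
  blocked: T6 wants (5, 3, 4), pool (5, 2, 2) — not enough R0 and R1
  blocked: T5 wants (0, 3, 2), pool (5, 2, 2) — not enough R0


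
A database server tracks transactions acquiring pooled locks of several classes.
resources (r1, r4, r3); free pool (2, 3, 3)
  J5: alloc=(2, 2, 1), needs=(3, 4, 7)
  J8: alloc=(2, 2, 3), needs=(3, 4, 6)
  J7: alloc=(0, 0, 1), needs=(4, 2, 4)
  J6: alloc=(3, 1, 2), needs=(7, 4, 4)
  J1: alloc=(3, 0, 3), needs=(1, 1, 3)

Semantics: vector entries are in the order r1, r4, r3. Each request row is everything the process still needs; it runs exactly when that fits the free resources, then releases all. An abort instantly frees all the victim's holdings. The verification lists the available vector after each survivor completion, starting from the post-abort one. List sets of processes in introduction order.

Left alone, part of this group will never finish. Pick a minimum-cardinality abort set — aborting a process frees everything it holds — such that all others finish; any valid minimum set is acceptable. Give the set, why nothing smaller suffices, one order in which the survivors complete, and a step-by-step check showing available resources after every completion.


Abort J6.
Key observation: no ordering could ever have run J8 before the abort of J6; with (3, 1, 2) back in the pool it fits at step 2.
Minimality: the empty abort set fails — the state is deadlocked as it stands.
Survivors finish in the order: J7, J8, J5, J1. Verifying each step (pool after the aborts first):
  pool = (5, 4, 5)
  J7 needs (4, 2, 4) <= (5, 4, 5) -> finishes; pool += (0, 0, 1) = (5, 4, 6)
  J8 needs (3, 4, 6) <= (5, 4, 6) -> finishes; pool += (2, 2, 3) = (7, 6, 9)
  J5 needs (3, 4, 7) <= (7, 6, 9) -> finishes; pool += (2, 2, 1) = (9, 8, 10)
  J1 needs (1, 1, 3) <= (9, 8, 10) -> finishes; pool += (3, 0, 3) = (12, 8, 13)


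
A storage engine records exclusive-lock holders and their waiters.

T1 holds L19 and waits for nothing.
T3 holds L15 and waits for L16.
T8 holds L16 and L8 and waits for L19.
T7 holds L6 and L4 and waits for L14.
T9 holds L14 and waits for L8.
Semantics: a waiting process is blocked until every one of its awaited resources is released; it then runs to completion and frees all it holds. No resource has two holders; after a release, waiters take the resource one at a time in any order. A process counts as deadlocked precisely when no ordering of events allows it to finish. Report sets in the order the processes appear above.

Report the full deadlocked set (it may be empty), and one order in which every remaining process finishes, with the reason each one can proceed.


The deadlocked set is empty.
Key observation: there is no circular wait here — follow any chain and it reaches a process that is free to run now.
The rest can finish in the order T1, T8, T9, T7, T3.
Verifying each step:
  T1: no waits; runs immediately, freeing L19
  run T8 (all its waits — L19 — are resolved); releases L16 and L8
  run T9 (all its waits — L8 — are resolved); releases L14
  run T7 (all its waits — L14 — are resolved); releases L6 and L4
  run T3 (all its waits — L16 — are resolved); releases L15


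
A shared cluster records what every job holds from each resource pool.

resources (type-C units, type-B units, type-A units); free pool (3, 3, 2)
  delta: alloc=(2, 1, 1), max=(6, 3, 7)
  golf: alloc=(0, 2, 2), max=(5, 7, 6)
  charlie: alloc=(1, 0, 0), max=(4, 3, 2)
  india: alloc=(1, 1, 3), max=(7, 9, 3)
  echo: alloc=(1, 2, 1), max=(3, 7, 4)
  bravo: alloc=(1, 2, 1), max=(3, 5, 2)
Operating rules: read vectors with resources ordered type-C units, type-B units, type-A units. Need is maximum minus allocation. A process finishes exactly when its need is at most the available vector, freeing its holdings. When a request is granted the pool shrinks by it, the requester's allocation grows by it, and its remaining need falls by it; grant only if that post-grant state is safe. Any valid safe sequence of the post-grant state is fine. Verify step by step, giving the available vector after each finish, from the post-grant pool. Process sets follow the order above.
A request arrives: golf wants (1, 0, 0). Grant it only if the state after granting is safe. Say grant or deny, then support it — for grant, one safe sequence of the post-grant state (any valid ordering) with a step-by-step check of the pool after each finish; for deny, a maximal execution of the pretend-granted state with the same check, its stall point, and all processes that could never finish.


GRANT. The post-grant state is safe; one safe sequence: bravo, echo, golf, delta, charlie, india.
Key observation: granting shrinks the pool to (2, 3, 2), yet bravo still fits and the chain goes through.
Verifying the post-grant state step by step:
  pool = (2, 3, 2)
  bravo: need (2, 3, 1) fits (2, 3, 2); releases (1, 2, 1), pool now (3, 5, 3)
  echo: need (2, 5, 3) fits (3, 5, 3); releases (1, 2, 1), pool now (4, 7, 4)
  golf: need (4, 5, 4) fits (4, 7, 4); releases (1, 2, 2), pool now (5, 9, 6)
  delta: need (4, 2, 6) fits (5, 9, 6); releases (2, 1, 1), pool now (7, 10, 7)
  charlie: need (3, 3, 2) fits (7, 10, 7); releases (1, 0, 0), pool now (8, 10, 7)
  india: need (6, 8, 0) fits (8, 10, 7); releases (1, 1, 3), pool now (9, 11, 10)


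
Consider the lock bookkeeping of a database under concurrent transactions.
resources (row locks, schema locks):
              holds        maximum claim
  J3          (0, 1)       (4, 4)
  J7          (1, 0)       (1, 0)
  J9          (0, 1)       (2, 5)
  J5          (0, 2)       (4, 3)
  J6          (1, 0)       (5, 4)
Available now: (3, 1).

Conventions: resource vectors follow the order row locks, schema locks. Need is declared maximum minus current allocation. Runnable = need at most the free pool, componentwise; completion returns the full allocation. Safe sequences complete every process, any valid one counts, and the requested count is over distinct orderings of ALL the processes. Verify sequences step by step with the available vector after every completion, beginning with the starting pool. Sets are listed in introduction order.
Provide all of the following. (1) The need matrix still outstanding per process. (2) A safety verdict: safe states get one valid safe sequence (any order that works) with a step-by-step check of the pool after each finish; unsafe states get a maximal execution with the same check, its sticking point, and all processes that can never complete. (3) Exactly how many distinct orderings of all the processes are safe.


(1) Outstanding need per process (order row locks, schema locks):
  J3: (4, 3)
  J7: (0, 0)
  J9: (2, 4)
  J5: (4, 1)
  J6: (4, 4)
(2) The state is SAFE; one workable sequence: J7, J5, J3, J6, J9.
Key observation: at J5 the run first touches a limit — (4, 1) against (4, 1), exact on a resource it actually requests.
Check, step by step:
  pool = (3, 1)
  J7: need (0, 0) fits (3, 1); releases (1, 0), pool now (4, 1)
  J5: need (4, 1) fits (4, 1); releases (0, 2), pool now (4, 3)
  J3: need (4, 3) fits (4, 3); releases (0, 1), pool now (4, 4)
  J6: need (4, 4) fits (4, 4); releases (1, 0), pool now (5, 4)
  J9: need (2, 4) fits (5, 4); releases (0, 1), pool now (5, 5)
(3) Precisely 2 of the possible complete orderings are safe sequences.


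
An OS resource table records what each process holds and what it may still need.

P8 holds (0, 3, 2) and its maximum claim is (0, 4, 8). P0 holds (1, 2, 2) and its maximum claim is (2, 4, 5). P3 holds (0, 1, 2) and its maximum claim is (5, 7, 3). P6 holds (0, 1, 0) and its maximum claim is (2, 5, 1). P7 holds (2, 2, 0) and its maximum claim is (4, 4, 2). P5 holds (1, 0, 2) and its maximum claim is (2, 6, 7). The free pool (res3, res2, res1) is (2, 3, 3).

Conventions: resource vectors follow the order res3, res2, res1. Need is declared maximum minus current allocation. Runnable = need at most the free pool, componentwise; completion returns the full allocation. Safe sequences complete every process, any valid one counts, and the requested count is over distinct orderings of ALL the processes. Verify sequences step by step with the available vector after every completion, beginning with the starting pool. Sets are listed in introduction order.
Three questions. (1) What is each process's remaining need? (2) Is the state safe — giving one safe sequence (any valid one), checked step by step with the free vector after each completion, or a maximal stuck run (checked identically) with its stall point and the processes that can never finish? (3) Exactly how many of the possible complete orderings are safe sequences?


(1) Need matrix, components ordered res3, res2, res1:
  P8: (0, 1, 6)
  P0: (1, 2, 3)
  P3: (5, 6, 1)
  P6: (2, 4, 1)
  P7: (2, 2, 2)
  P5: (1, 6, 5)
(2) SAFE — a valid safe sequence is P0, P7, P6, P3, P8, P5.
Key observation: the first exact fit in this order is P0 — it needs (1, 2, 3) with (2, 3, 3) free, meeting a requested resource to the last unit.
Walking it through:
  pool = (2, 3, 3)
  run P0 (needs (1, 2, 3), free (2, 3, 3)); after release of (1, 2, 2) the pool is (3, 5, 5)
  run P7 (needs (2, 2, 2), free (3, 5, 5)); after release of (2, 2, 0) the pool is (5, 7, 5)
  run P6 (needs (2, 4, 1), free (5, 7, 5)); after release of (0, 1, 0) the pool is (5, 8, 5)
  run P3 (needs (5, 6, 1), free (5, 8, 5)); after release of (0, 1, 2) the pool is (5, 9, 7)
  run P8 (needs (0, 1, 6), free (5, 9, 7)); after release of (0, 3, 2) the pool is (5, 12, 9)
  run P5 (needs (1, 6, 5), free (5, 12, 9)); after release of (1, 0, 2) the pool is (6, 12, 11)
(3) Precisely 43 of the possible complete orderings are safe sequences.


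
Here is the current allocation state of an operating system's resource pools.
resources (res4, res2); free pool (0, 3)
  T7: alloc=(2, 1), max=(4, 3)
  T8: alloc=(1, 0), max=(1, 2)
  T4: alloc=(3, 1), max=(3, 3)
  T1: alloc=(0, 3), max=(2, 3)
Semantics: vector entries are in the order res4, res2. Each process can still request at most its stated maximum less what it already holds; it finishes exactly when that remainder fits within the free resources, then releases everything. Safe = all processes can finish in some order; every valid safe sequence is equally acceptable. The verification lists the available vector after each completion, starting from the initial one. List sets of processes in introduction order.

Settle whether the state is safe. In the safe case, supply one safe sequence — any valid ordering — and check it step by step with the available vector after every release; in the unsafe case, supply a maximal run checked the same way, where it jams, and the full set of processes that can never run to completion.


SAFE, for example via the order T4, T8, T1, T7.
Key observation: every step clears its requested resources with room to spare; the minimum clearance is 1, first at T4 — (0, 2) vs (0, 3) free.
Check, step by step:
  pool = (0, 3)
  T4 needs (0, 2) <= (0, 3) -> finishes; pool += (3, 1) = (3, 4)
  T8 needs (0, 2) <= (3, 4) -> finishes; pool += (1, 0) = (4, 4)
  T1 needs (2, 0) <= (4, 4) -> finishes; pool += (0, 3) = (4, 7)
  T7 needs (2, 2) <= (4, 7) -> finishes; pool += (2, 1) = (6, 8)


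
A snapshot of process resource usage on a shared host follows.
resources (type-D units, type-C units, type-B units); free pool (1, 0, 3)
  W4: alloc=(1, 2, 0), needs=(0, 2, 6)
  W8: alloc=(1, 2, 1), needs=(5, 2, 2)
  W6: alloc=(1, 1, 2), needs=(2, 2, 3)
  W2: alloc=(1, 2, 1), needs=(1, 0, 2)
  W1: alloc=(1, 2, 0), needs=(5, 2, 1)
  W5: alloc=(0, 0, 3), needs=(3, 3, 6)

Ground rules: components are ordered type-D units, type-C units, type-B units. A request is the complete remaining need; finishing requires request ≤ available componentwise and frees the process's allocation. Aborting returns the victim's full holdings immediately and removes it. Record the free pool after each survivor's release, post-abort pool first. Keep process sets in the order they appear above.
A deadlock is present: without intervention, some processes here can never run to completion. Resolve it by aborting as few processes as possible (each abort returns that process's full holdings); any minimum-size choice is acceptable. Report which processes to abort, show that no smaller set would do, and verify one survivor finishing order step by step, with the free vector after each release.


The answer: abort W8.
Key observation: no ordering could ever have run W1 before the abort of W8; with (1, 2, 1) back in the pool it fits at step 5.
No smaller set exists: with zero aborts the deadlock remains.
The survivors complete as W6, W4, W5, W2, W1. Verifying each step (starting from the post-abort pool):
  pool = (2, 2, 4)
  run W6 (needs (2, 2, 3), free (2, 2, 4)); after release of (1, 1, 2) the pool is (3, 3, 6)
  run W4 (needs (0, 2, 6), free (3, 3, 6)); after release of (1, 2, 0) the pool is (4, 5, 6)
  run W5 (needs (3, 3, 6), free (4, 5, 6)); after release of (0, 0, 3) the pool is (4, 5, 9)
  run W2 (needs (1, 0, 2), free (4, 5, 9)); after release of (1, 2, 1) the pool is (5, 7, 10)
  run W1 (needs (5, 2, 1), free (5, 7, 10)); after release of (1, 2, 0) the pool is (6, 9, 10)


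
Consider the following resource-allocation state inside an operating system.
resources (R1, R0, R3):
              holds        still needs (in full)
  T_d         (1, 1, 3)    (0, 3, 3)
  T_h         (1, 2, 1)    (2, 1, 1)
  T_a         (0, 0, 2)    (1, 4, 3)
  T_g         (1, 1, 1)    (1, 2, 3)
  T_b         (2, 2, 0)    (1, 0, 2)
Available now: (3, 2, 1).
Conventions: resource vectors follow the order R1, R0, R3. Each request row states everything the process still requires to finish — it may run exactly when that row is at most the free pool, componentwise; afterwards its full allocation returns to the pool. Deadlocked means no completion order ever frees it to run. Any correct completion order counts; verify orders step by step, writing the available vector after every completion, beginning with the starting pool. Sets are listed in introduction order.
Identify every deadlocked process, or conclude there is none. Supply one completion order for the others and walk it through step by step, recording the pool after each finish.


The deadlocked set is T_d, T_a and T_g.
Key observation: even finishing T_h, T_b leaves just (6, 6, 2) free — too little R3 for any of the remaining processes.
A valid finishing order for the others: T_h, T_b. Verifying each step:
  pool = (3, 2, 1)
  T_h: need (2, 1, 1) fits (3, 2, 1); releases (1, 2, 1), pool now (4, 4, 2)
  T_b: need (1, 0, 2) fits (4, 4, 2); releases (2, 2, 0), pool now (6, 6, 2)
The blocked processes can never fit:
  T_d still needs (0, 3, 3) but only (6, 6, 2) is free — short on R3
  T_a still needs (1, 4, 3) but only (6, 6, 2) is free — short on R3
  T_g still needs (1, 2, 3) but only (6, 6, 2) is free — short on R3


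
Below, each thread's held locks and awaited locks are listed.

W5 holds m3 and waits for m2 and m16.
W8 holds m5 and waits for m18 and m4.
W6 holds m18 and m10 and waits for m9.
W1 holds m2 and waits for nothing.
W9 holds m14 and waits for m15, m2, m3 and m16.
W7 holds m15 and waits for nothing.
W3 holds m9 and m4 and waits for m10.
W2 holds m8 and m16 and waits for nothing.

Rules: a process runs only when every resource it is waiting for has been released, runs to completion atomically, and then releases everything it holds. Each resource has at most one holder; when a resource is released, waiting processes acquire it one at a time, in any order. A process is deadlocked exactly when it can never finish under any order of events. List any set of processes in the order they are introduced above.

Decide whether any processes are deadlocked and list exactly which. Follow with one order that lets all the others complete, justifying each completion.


Deadlocked: W8, W6 and W3.
Key observation: the waits loop around W6 -> W3 -> W6 with no way out; W8 waits into the deadlock from upstream.
A valid finishing order for the others: W2, W7, W1, W5, W9.
Step-by-step check:
  W2: no waits; runs immediately, freeing m8 and m16
  W7: no waits; runs immediately, freeing m15
  W1: no waits; runs immediately, freeing m2
  run W5 (all its waits — m2 and m16 — are resolved); releases m3
  run W9 (all its waits — m15, m2, m3 and m16 — are resolved); releases m14


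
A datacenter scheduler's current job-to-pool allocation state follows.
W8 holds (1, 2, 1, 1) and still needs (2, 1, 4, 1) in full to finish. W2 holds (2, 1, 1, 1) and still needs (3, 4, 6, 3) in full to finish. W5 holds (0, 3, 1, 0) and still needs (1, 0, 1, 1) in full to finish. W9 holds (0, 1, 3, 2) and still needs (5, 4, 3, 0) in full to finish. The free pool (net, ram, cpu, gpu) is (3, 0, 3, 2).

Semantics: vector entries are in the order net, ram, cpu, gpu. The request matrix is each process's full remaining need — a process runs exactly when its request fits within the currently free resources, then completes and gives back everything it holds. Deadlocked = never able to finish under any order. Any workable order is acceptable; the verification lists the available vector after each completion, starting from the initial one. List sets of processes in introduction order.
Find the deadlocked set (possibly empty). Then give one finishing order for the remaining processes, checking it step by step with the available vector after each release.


The deadlocked set is W2 and W9.
Key observation: after W5, W8 the pool peaks at (4, 5, 5, 3), and each blocked process is short somewhere: W2 on cpu; W9 on net.
The rest can finish in the order W5, W8. Step-by-step check:
  pool = (3, 0, 3, 2)
  W5: need (1, 0, 1, 1) fits (3, 0, 3, 2); releases (0, 3, 1, 0), pool now (3, 3, 4, 2)
  W8: need (2, 1, 4, 1) fits (3, 3, 4, 2); releases (1, 2, 1, 1), pool now (4, 5, 5, 3)
The blocked processes can never fit:
  W2 still needs (3, 4, 6, 3) but only (4, 5, 5, 3) is free — short on cpu
  W9 still needs (5, 4, 3, 0) but only (4, 5, 5, 3) is free — short on net


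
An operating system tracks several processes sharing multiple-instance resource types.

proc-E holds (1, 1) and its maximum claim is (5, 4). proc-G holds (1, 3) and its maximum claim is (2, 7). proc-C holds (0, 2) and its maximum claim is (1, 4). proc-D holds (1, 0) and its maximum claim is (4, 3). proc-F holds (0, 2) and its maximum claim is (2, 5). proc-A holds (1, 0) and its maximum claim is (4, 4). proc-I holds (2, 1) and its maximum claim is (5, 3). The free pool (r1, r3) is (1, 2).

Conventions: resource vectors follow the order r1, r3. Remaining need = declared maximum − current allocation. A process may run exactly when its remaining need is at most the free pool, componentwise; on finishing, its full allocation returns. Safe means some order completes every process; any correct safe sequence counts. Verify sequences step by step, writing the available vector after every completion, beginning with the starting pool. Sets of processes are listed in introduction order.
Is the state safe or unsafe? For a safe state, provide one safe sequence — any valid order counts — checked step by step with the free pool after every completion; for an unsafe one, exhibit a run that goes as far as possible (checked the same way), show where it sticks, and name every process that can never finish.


UNSAFE.
Key observation: the pool after proc-C, proc-G, proc-F is (2, 9); every surviving request exceeds it in r1, so progress ends there.
Going as far as possible: proc-C, proc-G, proc-F; after that, nothing fits. Check, step by step:
  pool = (1, 2)
  proc-C needs (1, 2) <= (1, 2) -> finishes; pool += (0, 2) = (1, 4)
  proc-G needs (1, 4) <= (1, 4) -> finishes; pool += (1, 3) = (2, 7)
  proc-F needs (2, 3) <= (2, 7) -> finishes; pool += (0, 2) = (2, 9)
  proc-E still needs (4, 3) but only (2, 9) is free — short on r1
  proc-D still needs (3, 3) but only (2, 9) is free — short on r1
  proc-A still needs (3, 4) but only (2, 9) is free — short on r1
  proc-I still needs (3, 2) but only (2, 9) is free — short on r1
Permanently blocked: proc-E, proc-D, proc-A and proc-I.
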